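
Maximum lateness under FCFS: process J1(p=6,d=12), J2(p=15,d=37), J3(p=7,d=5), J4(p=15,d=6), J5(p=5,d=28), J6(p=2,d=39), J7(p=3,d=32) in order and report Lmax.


Lateness per job (L = C - d):
  J1: C=6, d=12, L=-6
  J2: C=21, d=37, L=-16
  J3: C=28, d=5, L=23
  J4: C=43, d=6, L=37
  J5: C=48, d=28, L=20
  J6: C=50, d=39, L=11
  J7: C=53, d=32, L=21
Lmax = max(-6, -16, 23, 37, 20, 11, 21)
= 37


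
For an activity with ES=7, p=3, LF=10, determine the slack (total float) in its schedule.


EF = ES + duration = 7 + 3 = 10
LS = LF - duration = 10 - 3 = 7
Total Float = LF - EF = 10 - 10
(or LS - ES = 7 - 7)
= 0


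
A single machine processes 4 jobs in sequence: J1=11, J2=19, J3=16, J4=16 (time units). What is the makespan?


Sequential makespan: sum all processing times
= 11 + 19 + 16 + 16
= 62 time units


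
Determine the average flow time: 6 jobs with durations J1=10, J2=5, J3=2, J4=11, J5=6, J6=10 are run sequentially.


Completion times:
  J1: completes at 10
  J2: completes at 15
  J3: completes at 17
  J4: completes at 28
  J5: completes at 34
  J6: completes at 44
Sum = 148
Average = 148/6
= 24.67


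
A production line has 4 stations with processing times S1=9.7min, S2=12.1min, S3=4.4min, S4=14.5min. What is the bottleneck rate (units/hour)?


Bottleneck = longest station time
Station times: [9.7, 12.1, 4.4, 14.5]
Max = 14.5 min
Rate = 60 / 14.5
= 4.14 units/hour (bottleneck: 14.5min)


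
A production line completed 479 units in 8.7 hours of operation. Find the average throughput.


Throughput = units / time
= 479 / 8.7
= 55.1 units/hour


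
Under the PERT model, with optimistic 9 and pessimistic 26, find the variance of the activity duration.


σ² = ((p - o) / 6)² = (p - o)² / 36
= (26 - 9)² / 36
= 17² / 36
= 289 / 36
= 8.0278


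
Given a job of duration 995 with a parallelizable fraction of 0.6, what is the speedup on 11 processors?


Amdahl's law: T_p = T × ((1-p) + p/N)
= 995 × ((1-0.6) + 0.6/11)
= 995 × (0.40 + 0.0545)
= 995 × 0.4545
= 452.27
Speedup = 995/452.27
= 2.20×


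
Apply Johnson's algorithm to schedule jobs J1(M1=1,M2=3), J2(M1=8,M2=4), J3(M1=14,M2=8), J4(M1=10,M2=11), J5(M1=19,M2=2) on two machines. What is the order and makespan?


Johnson's rule:
Group 1 (M1≤M2, sort by M1): ['J1', 'J4']
Group 2 (M1>M2, sort desc M2): ['J3', 'J2', 'J5']
Sequence: J1 → J4 → J3 → J2 → J5
Makespan calculation:
  J1: M1 done=1, M2 done=4
  J4: M1 done=11, M2 done=22
  J3: M1 done=25, M2 done=33
  J2: M1 done=33, M2 done=37
  J5: M1 done=52, M2 done=54
= Sequence: J1 → J4 → J3 → J2 → J5, Makespan: 54


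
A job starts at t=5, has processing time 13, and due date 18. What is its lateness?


Completion = 5 + 13 = 18
Lateness = C - d = 18 - 18
= 0


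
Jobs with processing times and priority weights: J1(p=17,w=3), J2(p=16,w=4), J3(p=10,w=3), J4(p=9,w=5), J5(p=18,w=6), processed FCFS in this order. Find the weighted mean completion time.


Completion times:
  J1: C=17, w×C=3×17=51
  J2: C=33, w×C=4×33=132
  J3: C=43, w×C=3×43=129
  J4: C=52, w×C=5×52=260
  J5: C=70, w×C=6×70=420
Sum w×C = 992
Sum w = 21
Weighted avg = 992/21
= 47.24


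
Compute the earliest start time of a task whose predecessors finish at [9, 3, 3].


ES = max of all predecessor completion times
Predecessors: [9, 3, 3]
ES = max(9, 3, 3)
= 9


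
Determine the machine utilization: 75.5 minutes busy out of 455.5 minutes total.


Utilization = busy / total × 100
= 75.5 / 455.5 × 100
= 16.6%


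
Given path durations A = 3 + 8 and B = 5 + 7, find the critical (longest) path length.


Path A: 3 + 8 = 11
Path B: 5 + 7 = 12
Critical path = longest = max(11, 12)
= 12 (Path B)


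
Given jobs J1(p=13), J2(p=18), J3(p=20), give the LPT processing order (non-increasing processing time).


LPT: sort by longest processing time first
  J3: p=20
  J2: p=18
  J1: p=13
Order: J3 → J2 → J1


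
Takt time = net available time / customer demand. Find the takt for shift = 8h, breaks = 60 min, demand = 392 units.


Available = 8×60 - 60 = 420 min
Takt time = 420 / 392
= 1.07 min/unit


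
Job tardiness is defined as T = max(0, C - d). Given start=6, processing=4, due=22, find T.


Completion = start + processing = 6 + 4 = 10
Tardiness = max(0, C - d) = max(0, 10 - 22)
= max(0, -12)
= 0


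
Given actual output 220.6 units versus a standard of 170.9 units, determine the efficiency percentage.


Efficiency = (actual / standard) × 100
= (220.6 / 170.9) × 100
= 129.1%


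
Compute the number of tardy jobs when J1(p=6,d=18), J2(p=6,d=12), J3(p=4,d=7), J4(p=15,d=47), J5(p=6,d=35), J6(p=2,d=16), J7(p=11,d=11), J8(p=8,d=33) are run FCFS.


Completion vs due date:
  J1: C=6, d=18 → on time
  J2: C=12, d=12 → on time
  J3: C=16, d=7 → TARDY
  J4: C=31, d=47 → on time
  J5: C=37, d=35 → TARDY
  J6: C=39, d=16 → TARDY
  J7: C=50, d=11 → TARDY
  J8: C=58, d=33 → TARDY
Tardy jobs: J3, J5, J6, J7, J8
Count = 5


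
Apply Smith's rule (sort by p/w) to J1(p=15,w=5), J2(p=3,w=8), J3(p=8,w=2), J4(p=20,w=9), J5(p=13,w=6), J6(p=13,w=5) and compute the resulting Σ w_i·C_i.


WSPT order (by p/w): J2 → J5 → J4 → J6 → J1 → J3
  J2: C=3, w·C=8×3=24
  J5: C=16, w·C=6×16=96
  J4: C=36, w·C=9×36=324
  J6: C=49, w·C=5×49=245
  J1: C=64, w·C=5×64=320
  J3: C=72, w·C=2×72=144
Σ w·C = 1153
= 1153


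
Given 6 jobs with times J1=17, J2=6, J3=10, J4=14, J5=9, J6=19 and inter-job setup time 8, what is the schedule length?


Makespan = Σ processing + (n-1) × setup
= (17 + 6 + 10 + 14 + 9 + 19) + (6-1)×8
= 75 + 40
= 115 time units


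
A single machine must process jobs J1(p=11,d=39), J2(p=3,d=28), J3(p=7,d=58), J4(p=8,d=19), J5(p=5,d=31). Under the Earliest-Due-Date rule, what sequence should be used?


EDD: sort by earliest due date
  J4: d=19, p=8
  J2: d=28, p=3
  J5: d=31, p=5
  J1: d=39, p=11
  J3: d=58, p=7
Order: J4 → J2 → J5 → J1 → J3


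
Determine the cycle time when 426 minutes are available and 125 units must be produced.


Cycle time = available time / demand
= 426 / 125
= 3.41 min/unit


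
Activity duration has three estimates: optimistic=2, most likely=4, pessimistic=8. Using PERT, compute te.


te = (o + 4m + p) / 6
= (2 + 4×4 + 8) / 6
= (2 + 16 + 8) / 6
= 26 / 6
= 4.33


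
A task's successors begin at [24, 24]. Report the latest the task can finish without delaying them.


LF = min of all successor start times
Successors start at: [24, 24]
LF = min(24, 24)
= 24


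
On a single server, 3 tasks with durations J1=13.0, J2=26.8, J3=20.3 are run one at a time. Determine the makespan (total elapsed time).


Sequential makespan: sum all processing times
= 13.0 + 26.8 + 20.3
= 60.1 time units


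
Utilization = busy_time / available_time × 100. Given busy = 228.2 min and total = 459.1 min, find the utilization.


Utilization = busy / total × 100
= 228.2 / 459.1 × 100
= 49.7%


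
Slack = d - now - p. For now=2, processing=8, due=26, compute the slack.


Slack = due - current_time - processing
= 26 - 2 - 8
= 16


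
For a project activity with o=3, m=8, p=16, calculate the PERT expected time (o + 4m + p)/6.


te = (o + 4m + p) / 6
= (3 + 4×8 + 16) / 6
= (3 + 32 + 16) / 6
= 51 / 6
= 8.50


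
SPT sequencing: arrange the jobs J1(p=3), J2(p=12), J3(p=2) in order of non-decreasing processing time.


SPT: sort by shortest processing time
  J3: p=2
  J1: p=3
  J2: p=12
Order: J3 → J1 → J2


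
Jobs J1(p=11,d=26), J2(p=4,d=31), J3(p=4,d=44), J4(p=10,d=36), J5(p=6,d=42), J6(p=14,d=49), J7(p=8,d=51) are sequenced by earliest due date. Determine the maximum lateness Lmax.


EDD order: J1 → J2 → J4 → J5 → J3 → J6 → J7
Completion and lateness:
  J1: C=11, d=26, L=11-26=-15
  J2: C=15, d=31, L=15-31=-16
  J4: C=25, d=36, L=25-36=-11
  J5: C=31, d=42, L=31-42=-11
  J3: C=35, d=44, L=35-44=-9
  J6: C=49, d=49, L=49-49=0
  J7: C=57, d=51, L=57-51=6
Lmax = max(-15, -16, -11, -11, -9, 0, 6)
= 6


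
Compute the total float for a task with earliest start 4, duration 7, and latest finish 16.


EF = ES + duration = 4 + 7 = 11
LS = LF - duration = 16 - 7 = 9
Total Float = LF - EF = 16 - 11
(or LS - ES = 9 - 4)
= 5


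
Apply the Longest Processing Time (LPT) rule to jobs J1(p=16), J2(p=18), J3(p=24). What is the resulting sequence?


LPT: sort by longest processing time first
  J3: p=24
  J2: p=18
  J1: p=16
Order: J3 → J2 → J1


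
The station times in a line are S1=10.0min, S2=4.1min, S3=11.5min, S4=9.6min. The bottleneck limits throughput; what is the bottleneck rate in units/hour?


Bottleneck = longest station time
Station times: [10.0, 4.1, 11.5, 9.6]
Max = 11.5 min
Rate = 60 / 11.5
= 5.22 units/hour (bottleneck: 11.5min)


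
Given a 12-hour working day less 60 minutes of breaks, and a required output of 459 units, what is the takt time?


Available = 12×60 - 60 = 660 min
Takt time = 660 / 459
= 1.44 min/unit


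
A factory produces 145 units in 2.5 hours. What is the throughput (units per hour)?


Throughput = units / time
= 145 / 2.5
= 58.0 units/hour


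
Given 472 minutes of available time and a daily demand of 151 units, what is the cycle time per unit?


Cycle time = available time / demand
= 472 / 151
= 3.13 min/unit


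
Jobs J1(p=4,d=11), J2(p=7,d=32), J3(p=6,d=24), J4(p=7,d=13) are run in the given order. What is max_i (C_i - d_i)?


Lateness per job (L = C - d):
  J1: C=4, d=11, L=-7
  J2: C=11, d=32, L=-21
  J3: C=17, d=24, L=-7
  J4: C=24, d=13, L=11
Lmax = max(-7, -21, -7, 11)
= 11


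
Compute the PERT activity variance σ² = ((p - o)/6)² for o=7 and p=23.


σ² = ((p - o) / 6)² = (p - o)² / 36
= (23 - 7)² / 36
= 16² / 36
= 256 / 36
= 7.1111


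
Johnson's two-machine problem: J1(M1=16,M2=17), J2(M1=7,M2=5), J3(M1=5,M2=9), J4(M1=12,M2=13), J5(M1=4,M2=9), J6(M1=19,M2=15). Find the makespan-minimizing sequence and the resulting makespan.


Johnson's rule:
Group 1 (M1≤M2, sort by M1): ['J5', 'J3', 'J4', 'J1']
Group 2 (M1>M2, sort desc M2): ['J6', 'J2']
Sequence: J5 → J3 → J4 → J1 → J6 → J2
Makespan calculation:
  J5: M1 done=4, M2 done=13
  J3: M1 done=9, M2 done=22
  J4: M1 done=21, M2 done=35
  J1: M1 done=37, M2 done=54
  J6: M1 done=56, M2 done=71
  J2: M1 done=63, M2 done=76
= Sequence: J5 → J3 → J4 → J1 → J6 → J2, Makespan: 76


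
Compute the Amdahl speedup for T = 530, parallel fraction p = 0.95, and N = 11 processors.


Amdahl's law: T_p = T × ((1-p) + p/N)
= 530 × ((1-0.95) + 0.95/11)
= 530 × (0.05 + 0.0864)
= 530 × 0.1364
= 72.27
Speedup = 530/72.27
= 7.33×


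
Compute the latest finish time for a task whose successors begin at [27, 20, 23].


LF = min of all successor start times
Successors start at: [27, 20, 23]
LF = min(27, 20, 23)
= 20


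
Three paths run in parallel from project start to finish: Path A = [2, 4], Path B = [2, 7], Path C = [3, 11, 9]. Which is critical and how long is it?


Path A: 2 + 4 = 6
Path B: 2 + 7 = 9
Path C: 3 + 11 + 9 = 23
Critical path = longest = max(6, 9, 23)
= 23 (Path C)


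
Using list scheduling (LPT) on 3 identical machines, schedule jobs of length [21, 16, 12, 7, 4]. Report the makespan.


Jobs (LPT sorted): [21, 16, 12, 7, 4]
Machines: 3
  J=21 → Machine 1 (load: 0+21=21)
  J=16 → Machine 2 (load: 0+16=16)
  J=12 → Machine 3 (load: 0+12=12)
  J=7 → Machine 3 (load: 12+7=19)
  J=4 → Machine 2 (load: 16+4=20)
Machine loads: [21, 20, 19]
Makespan = max = 21 time units


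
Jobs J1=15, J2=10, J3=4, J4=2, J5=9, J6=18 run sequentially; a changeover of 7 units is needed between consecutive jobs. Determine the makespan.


Makespan = Σ processing + (n-1) × setup
= (15 + 10 + 4 + 2 + 9 + 18) + (6-1)×7
= 58 + 35
= 93 time units


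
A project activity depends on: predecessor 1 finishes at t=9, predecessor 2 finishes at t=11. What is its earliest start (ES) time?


ES = max of all predecessor completion times
Predecessors: [9, 11]
ES = max(9, 11)
= 11


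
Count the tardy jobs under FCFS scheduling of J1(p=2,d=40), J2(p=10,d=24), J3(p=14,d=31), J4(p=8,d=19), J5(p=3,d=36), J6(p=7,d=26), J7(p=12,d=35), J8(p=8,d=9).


Completion vs due date:
  J1: C=2, d=40 → on time
  J2: C=12, d=24 → on time
  J3: C=26, d=31 → on time
  J4: C=34, d=19 → TARDY
  J5: C=37, d=36 → TARDY
  J6: C=44, d=26 → TARDY
  J7: C=56, d=35 → TARDY
  J8: C=64, d=9 → TARDY
Tardy jobs: J4, J5, J6, J7, J8
Count = 5


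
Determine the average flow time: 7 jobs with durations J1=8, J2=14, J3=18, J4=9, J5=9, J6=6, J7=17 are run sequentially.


Completion times:
  J1: completes at 8
  J2: completes at 22
  J3: completes at 40
  J4: completes at 49
  J5: completes at 58
  J6: completes at 64
  J7: completes at 81
Sum = 322
Average = 322/7
= 46.00


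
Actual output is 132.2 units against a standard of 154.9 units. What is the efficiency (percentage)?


Efficiency = (actual / standard) × 100
= (132.2 / 154.9) × 100
= 85.3%


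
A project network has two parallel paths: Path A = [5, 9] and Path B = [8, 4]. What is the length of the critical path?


Path A: 5 + 9 = 14
Path B: 8 + 4 = 12
Critical path = longest = max(14, 12)
= 14 (Path A)


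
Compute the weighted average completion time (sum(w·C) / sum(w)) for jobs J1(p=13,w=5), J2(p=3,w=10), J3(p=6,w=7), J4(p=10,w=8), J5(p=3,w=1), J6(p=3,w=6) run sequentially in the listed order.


Completion times:
  J1: C=13, w×C=5×13=65
  J2: C=16, w×C=10×16=160
  J3: C=22, w×C=7×22=154
  J4: C=32, w×C=8×32=256
  J5: C=35, w×C=1×35=35
  J6: C=38, w×C=6×38=228
Sum w×C = 898
Sum w = 37
Weighted avg = 898/37
= 24.27


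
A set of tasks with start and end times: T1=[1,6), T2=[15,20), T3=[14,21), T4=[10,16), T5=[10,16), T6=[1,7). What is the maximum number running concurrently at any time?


Check each time point for overlaps:
  t=15: 4 tasks active (T2, T3, T4, T5)
Max concurrent = 4


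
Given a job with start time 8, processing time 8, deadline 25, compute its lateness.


Completion = 8 + 8 = 16
Lateness = C - d = 16 - 25
= -9


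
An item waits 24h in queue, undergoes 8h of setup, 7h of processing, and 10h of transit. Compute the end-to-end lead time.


Lead time = queue + setup + processing + transit
= 24 + 8 + 7 + 10
= 49 hours


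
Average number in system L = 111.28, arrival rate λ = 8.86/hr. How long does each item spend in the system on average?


Little's law: L = λW → W = L / λ
= 111.28 / 8.86
= 12.56 hours


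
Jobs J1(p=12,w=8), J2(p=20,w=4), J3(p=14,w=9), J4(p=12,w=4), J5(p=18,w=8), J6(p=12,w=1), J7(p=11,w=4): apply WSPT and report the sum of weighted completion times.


WSPT order (by p/w): J1 → J3 → J5 → J7 → J4 → J2 → J6
  J1: C=12, w·C=8×12=96
  J3: C=26, w·C=9×26=234
  J5: C=44, w·C=8×44=352
  J7: C=55, w·C=4×55=220
  J4: C=67, w·C=4×67=268
  J2: C=87, w·C=4×87=348
  J6: C=99, w·C=1×99=99
Σ w·C = 1617
= 1617


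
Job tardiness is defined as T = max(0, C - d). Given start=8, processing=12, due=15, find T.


Completion = start + processing = 8 + 12 = 20
Tardiness = max(0, C - d) = max(0, 20 - 15)
= max(0, 5)
= 5


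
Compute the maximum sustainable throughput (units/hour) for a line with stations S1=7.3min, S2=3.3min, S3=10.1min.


Bottleneck = longest station time
Station times: [7.3, 3.3, 10.1]
Max = 10.1 min
Rate = 60 / 10.1
= 5.94 units/hour (bottleneck: 10.1min)


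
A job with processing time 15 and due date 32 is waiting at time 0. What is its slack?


Slack = due - current_time - processing
= 32 - 0 - 15
= 17


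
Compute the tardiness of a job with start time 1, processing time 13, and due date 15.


Completion = start + processing = 1 + 13 = 14
Tardiness = max(0, C - d) = max(0, 14 - 15)
= max(0, -1)
= 0


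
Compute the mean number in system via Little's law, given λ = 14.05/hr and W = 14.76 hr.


Little's law: L = λ × W
= 14.05 × 14.76
= 207.38


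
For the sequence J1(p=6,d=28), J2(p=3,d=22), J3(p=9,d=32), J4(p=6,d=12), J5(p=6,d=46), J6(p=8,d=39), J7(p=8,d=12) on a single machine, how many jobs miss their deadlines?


Completion vs due date:
  J1: C=6, d=28 → on time
  J2: C=9, d=22 → on time
  J3: C=18, d=32 → on time
  J4: C=24, d=12 → TARDY
  J5: C=30, d=46 → on time
  J6: C=38, d=39 → on time
  J7: C=46, d=12 → TARDY
Tardy jobs: J4, J7
Count = 2


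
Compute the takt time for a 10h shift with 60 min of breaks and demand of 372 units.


Available = 10×60 - 60 = 540 min
Takt time = 540 / 372
= 1.45 min/unit


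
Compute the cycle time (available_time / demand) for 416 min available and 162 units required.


Cycle time = available time / demand
= 416 / 162
= 2.57 min/unit


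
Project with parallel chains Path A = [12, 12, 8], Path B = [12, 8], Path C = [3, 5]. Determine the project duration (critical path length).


Path A: 12 + 12 + 8 = 32
Path B: 12 + 8 = 20
Path C: 3 + 5 = 8
Critical path = longest = max(32, 20, 8)
= 32 (Path A)


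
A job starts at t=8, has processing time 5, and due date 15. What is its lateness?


Completion = 8 + 5 = 13
Lateness = C - d = 13 - 15
= -2


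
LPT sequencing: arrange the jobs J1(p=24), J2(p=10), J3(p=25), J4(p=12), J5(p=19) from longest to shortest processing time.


LPT: sort by longest processing time first
  J3: p=25
  J1: p=24
  J5: p=19
  J4: p=12
  J2: p=10
Order: J3 → J1 → J5 → J4 → J2


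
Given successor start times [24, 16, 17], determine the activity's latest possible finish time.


LF = min of all successor start times
Successors start at: [24, 16, 17]
LF = min(24, 16, 17)
= 16


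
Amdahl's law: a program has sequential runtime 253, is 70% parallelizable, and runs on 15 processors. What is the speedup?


Amdahl's law: T_p = T × ((1-p) + p/N)
= 253 × ((1-0.7) + 0.7/15)
= 253 × (0.30 + 0.0467)
= 253 × 0.3467
= 87.71
Speedup = 253/87.71
= 2.88×


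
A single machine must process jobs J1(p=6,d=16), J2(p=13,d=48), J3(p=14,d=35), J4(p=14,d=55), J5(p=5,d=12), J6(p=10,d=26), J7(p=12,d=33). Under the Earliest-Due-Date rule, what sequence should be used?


EDD: sort by earliest due date
  J5: d=12, p=5
  J1: d=16, p=6
  J6: d=26, p=10
  J7: d=33, p=12
  J3: d=35, p=14
  J2: d=48, p=13
  J4: d=55, p=14
Order: J5 → J1 → J6 → J7 → J3 → J2 → J4


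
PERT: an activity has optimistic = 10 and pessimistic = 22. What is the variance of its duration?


σ² = ((p - o) / 6)² = (p - o)² / 36
= (22 - 10)² / 36
= 12² / 36
= 144 / 36
= 4.0000


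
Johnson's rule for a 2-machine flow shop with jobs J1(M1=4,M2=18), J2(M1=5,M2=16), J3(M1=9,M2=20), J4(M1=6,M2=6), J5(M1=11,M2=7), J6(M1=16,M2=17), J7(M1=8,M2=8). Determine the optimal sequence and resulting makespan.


Johnson's rule:
Group 1 (M1≤M2, sort by M1): ['J1', 'J2', 'J4', 'J7', 'J3', 'J6']
Group 2 (M1>M2, sort desc M2): ['J5']
Sequence: J1 → J2 → J4 → J7 → J3 → J6 → J5
Makespan calculation:
  J1: M1 done=4, M2 done=22
  J2: M1 done=9, M2 done=38
  J4: M1 done=15, M2 done=44
  J7: M1 done=23, M2 done=52
  J3: M1 done=32, M2 done=72
  J6: M1 done=48, M2 done=89
  J5: M1 done=59, M2 done=96
= Sequence: J1 → J2 → J4 → J7 → J3 → J6 → J5, Makespan: 96


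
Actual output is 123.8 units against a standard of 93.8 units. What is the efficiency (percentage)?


Efficiency = (actual / standard) × 100
= (123.8 / 93.8) × 100
= 132.0%


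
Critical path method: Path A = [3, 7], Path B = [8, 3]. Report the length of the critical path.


Path A: 3 + 7 = 10
Path B: 8 + 3 = 11
Critical path = longest = max(10, 11)
= 11 (Path B)


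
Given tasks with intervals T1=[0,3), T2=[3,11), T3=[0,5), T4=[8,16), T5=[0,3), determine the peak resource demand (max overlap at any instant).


Check each time point for overlaps:
  t=0: 3 tasks active (T1, T3, T5)
Max concurrent = 3


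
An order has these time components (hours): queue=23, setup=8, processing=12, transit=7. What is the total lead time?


Lead time = queue + setup + processing + transit
= 23 + 8 + 12 + 7
= 50 hours


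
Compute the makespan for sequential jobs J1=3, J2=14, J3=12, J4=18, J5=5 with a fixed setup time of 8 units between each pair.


Makespan = Σ processing + (n-1) × setup
= (3 + 14 + 12 + 18 + 5) + (5-1)×8
= 52 + 32
= 84 time units


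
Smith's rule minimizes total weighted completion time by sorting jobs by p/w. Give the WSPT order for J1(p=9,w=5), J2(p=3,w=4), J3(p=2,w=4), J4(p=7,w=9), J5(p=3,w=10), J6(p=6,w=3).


WSPT (Smith's rule): sort by p/w ascending
  J5: p/w = 3/10 = 0.300
  J3: p/w = 2/4 = 0.500
  J2: p/w = 3/4 = 0.750
  J4: p/w = 7/9 = 0.778
  J1: p/w = 9/5 = 1.800
  J6: p/w = 6/3 = 2.000
Order: J5 → J3 → J2 → J4 → J1 → J6


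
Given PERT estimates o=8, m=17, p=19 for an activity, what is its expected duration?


te = (o + 4m + p) / 6
= (8 + 4×17 + 19) / 6
= (8 + 68 + 19) / 6
= 95 / 6
= 15.83


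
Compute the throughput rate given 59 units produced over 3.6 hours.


Throughput = units / time
= 59 / 3.6
= 16.4 units/hour


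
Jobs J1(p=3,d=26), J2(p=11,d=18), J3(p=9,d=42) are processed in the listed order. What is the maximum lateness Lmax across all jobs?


Lateness per job (L = C - d):
  J1: C=3, d=26, L=-23
  J2: C=14, d=18, L=-4
  J3: C=23, d=42, L=-19
Lmax = max(-23, -4, -19)
= -4


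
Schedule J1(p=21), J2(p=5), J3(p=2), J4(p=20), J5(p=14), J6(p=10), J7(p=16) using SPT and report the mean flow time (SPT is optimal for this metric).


SPT order: J3 → J2 → J6 → J5 → J7 → J4 → J1
Completion times:
  J3: C=2
  J2: C=7
  J6: C=17
  J5: C=31
  J7: C=47
  J4: C=67
  J1: C=88
Sum = 259, n = 7
Mean flow = 259/7
= 37.00


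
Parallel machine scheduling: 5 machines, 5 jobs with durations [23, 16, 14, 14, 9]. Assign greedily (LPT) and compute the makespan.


Jobs (LPT sorted): [23, 16, 14, 14, 9]
Machines: 5
  J=23 → Machine 1 (load: 0+23=23)
  J=16 → Machine 2 (load: 0+16=16)
  J=14 → Machine 3 (load: 0+14=14)
  J=14 → Machine 4 (load: 0+14=14)
  J=9 → Machine 5 (load: 0+9=9)
Machine loads: [23, 16, 14, 14, 9]
Makespan = max = 23 time units


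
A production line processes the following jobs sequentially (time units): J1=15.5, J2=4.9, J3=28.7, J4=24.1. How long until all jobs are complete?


Sequential makespan: sum all processing times
= 15.5 + 4.9 + 28.7 + 24.1
= 73.2 time units


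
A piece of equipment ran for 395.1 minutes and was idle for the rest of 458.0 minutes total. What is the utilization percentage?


Utilization = busy / total × 100
= 395.1 / 458.0 × 100
= 86.3%


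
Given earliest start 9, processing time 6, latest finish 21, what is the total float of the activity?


EF = ES + duration = 9 + 6 = 15
LS = LF - duration = 21 - 6 = 15
Total Float = LF - EF = 21 - 15
(or LS - ES = 15 - 9)
= 6


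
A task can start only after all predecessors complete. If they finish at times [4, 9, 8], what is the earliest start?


ES = max of all predecessor completion times
Predecessors: [4, 9, 8]
ES = max(4, 9, 8)
= 9


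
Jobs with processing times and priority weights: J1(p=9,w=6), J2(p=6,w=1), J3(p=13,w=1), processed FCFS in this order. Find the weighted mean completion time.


Completion times:
  J1: C=9, w×C=6×9=54
  J2: C=15, w×C=1×15=15
  J3: C=28, w×C=1×28=28
Sum w×C = 97
Sum w = 8
Weighted avg = 97/8
= 12.12


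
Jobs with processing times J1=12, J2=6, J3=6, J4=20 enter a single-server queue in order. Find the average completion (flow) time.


Completion times:
  J1: completes at 12
  J2: completes at 18
  J3: completes at 24
  J4: completes at 44
Sum = 98
Average = 98/4
= 24.50


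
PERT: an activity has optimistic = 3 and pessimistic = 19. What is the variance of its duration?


σ² = ((p - o) / 6)² = (p - o)² / 36
= (19 - 3)² / 36
= 16² / 36
= 256 / 36
= 7.1111


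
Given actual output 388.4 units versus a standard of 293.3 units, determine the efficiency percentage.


Efficiency = (actual / standard) × 100
= (388.4 / 293.3) × 100
= 132.4%


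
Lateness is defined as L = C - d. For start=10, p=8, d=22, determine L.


Completion = 10 + 8 = 18
Lateness = C - d = 18 - 22
= -4


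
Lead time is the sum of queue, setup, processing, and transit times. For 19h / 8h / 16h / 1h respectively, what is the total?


Lead time = queue + setup + processing + transit
= 19 + 8 + 16 + 1
= 44 hours


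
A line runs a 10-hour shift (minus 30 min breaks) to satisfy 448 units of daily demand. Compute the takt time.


Available = 10×60 - 30 = 570 min
Takt time = 570 / 448
= 1.27 min/unit


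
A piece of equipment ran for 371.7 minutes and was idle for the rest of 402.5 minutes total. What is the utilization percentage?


Utilization = busy / total × 100
= 371.7 / 402.5 × 100
= 92.3%


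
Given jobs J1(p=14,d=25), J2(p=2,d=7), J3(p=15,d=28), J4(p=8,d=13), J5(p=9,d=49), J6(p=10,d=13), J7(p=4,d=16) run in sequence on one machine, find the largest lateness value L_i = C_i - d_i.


Lateness per job (L = C - d):
  J1: C=14, d=25, L=-11
  J2: C=16, d=7, L=9
  J3: C=31, d=28, L=3
  J4: C=39, d=13, L=26
  J5: C=48, d=49, L=-1
  J6: C=58, d=13, L=45
  J7: C=62, d=16, L=46
Lmax = max(-11, 9, 3, 26, -1, 45, 46)
= 46


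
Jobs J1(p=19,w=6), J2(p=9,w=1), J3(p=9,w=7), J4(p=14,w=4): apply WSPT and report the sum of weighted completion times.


WSPT order (by p/w): J3 → J1 → J4 → J2
  J3: C=9, w·C=7×9=63
  J1: C=28, w·C=6×28=168
  J4: C=42, w·C=4×42=168
  J2: C=51, w·C=1×51=51
Σ w·C = 450
= 450


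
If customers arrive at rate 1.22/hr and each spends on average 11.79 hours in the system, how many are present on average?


Little's law: L = λ × W
= 1.22 × 11.79
= 14.38


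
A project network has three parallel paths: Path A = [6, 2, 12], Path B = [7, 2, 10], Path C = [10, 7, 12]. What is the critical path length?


Path A: 6 + 2 + 12 = 20
Path B: 7 + 2 + 10 = 19
Path C: 10 + 7 + 12 = 29
Critical path = longest = max(20, 19, 29)
= 29 (Path C)


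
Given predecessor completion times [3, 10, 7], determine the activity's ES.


ES = max of all predecessor completion times
Predecessors: [3, 10, 7]
ES = max(3, 10, 7)
= 10


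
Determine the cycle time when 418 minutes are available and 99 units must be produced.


Cycle time = available time / demand
= 418 / 99
= 4.22 min/unit


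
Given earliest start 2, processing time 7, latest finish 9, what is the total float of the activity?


EF = ES + duration = 2 + 7 = 9
LS = LF - duration = 9 - 7 = 2
Total Float = LF - EF = 9 - 9
(or LS - ES = 2 - 2)
= 0


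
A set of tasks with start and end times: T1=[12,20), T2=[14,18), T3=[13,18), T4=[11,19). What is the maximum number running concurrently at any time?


Check each time point for overlaps:
  t=14: 4 tasks active (T1, T2, T3, T4)
Max concurrent = 4


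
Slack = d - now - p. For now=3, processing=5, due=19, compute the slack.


Slack = due - current_time - processing
= 19 - 3 - 5
= 11


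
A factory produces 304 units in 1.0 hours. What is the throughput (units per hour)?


Throughput = units / time
= 304 / 1.0
= 304.0 units/hour


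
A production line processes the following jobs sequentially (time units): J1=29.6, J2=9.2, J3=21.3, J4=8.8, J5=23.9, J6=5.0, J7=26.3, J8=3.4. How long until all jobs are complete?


Sequential makespan: sum all processing times
= 29.6 + 9.2 + 21.3 + 8.8 + 23.9 + 5.0 + 26.3 + 3.4
= 127.5 time units


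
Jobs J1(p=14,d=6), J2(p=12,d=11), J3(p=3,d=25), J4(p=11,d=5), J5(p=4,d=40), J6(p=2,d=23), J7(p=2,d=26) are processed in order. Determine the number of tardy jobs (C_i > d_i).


Completion vs due date:
  J1: C=14, d=6 → TARDY
  J2: C=26, d=11 → TARDY
  J3: C=29, d=25 → TARDY
  J4: C=40, d=5 → TARDY
  J5: C=44, d=40 → TARDY
  J6: C=46, d=23 → TARDY
  J7: C=48, d=26 → TARDY
Tardy jobs: J1, J2, J3, J4, J5, J6, J7
Count = 7


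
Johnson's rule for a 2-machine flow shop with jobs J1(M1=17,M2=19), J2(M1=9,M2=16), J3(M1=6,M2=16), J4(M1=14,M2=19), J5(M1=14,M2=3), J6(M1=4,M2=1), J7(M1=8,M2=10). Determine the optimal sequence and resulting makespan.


Johnson's rule:
Group 1 (M1≤M2, sort by M1): ['J3', 'J7', 'J2', 'J4', 'J1']
Group 2 (M1>M2, sort desc M2): ['J5', 'J6']
Sequence: J3 → J7 → J2 → J4 → J1 → J5 → J6
Makespan calculation:
  J3: M1 done=6, M2 done=22
  J7: M1 done=14, M2 done=32
  J2: M1 done=23, M2 done=48
  J4: M1 done=37, M2 done=67
  J1: M1 done=54, M2 done=86
  J5: M1 done=68, M2 done=89
  J6: M1 done=72, M2 done=90
= Sequence: J3 → J7 → J2 → J4 → J1 → J5 → J6, Makespan: 90


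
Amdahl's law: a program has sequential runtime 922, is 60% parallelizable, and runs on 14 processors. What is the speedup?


Amdahl's law: T_p = T × ((1-p) + p/N)
= 922 × ((1-0.6) + 0.6/14)
= 922 × (0.40 + 0.0429)
= 922 × 0.4429
= 408.31
Speedup = 922/408.31
= 2.26×


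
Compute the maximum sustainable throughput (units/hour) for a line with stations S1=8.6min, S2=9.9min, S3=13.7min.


Bottleneck = longest station time
Station times: [8.6, 9.9, 13.7]
Max = 13.7 min
Rate = 60 / 13.7
= 4.38 units/hour (bottleneck: 13.7min)


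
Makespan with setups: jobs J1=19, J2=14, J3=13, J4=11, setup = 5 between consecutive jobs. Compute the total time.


Makespan = Σ processing + (n-1) × setup
= (19 + 14 + 13 + 11) + (4-1)×5
= 57 + 15
= 72 time units


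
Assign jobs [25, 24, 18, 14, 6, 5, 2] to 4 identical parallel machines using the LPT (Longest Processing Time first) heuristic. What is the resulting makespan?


Jobs (LPT sorted): [25, 24, 18, 14, 6, 5, 2]
Machines: 4
  J=25 → Machine 1 (load: 0+25=25)
  J=24 → Machine 2 (load: 0+24=24)
  J=18 → Machine 3 (load: 0+18=18)
  J=14 → Machine 4 (load: 0+14=14)
  J=6 → Machine 4 (load: 14+6=20)
  J=5 → Machine 3 (load: 18+5=23)
  J=2 → Machine 4 (load: 20+2=22)
Machine loads: [25, 24, 23, 22]
Makespan = max = 25 time units


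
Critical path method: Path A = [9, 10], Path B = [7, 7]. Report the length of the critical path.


Path A: 9 + 10 = 19
Path B: 7 + 7 = 14
Critical path = longest = max(19, 14)
= 19 (Path A)


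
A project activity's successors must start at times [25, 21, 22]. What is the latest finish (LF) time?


LF = min of all successor start times
Successors start at: [25, 21, 22]
LF = min(25, 21, 22)
= 21


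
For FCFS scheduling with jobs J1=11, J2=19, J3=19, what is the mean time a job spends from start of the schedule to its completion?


Completion times:
  J1: completes at 11
  J2: completes at 30
  J3: completes at 49
Sum = 90
Average = 90/3
= 30.00


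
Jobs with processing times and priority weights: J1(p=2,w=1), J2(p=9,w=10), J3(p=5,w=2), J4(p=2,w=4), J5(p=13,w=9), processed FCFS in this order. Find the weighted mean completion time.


Completion times:
  J1: C=2, w×C=1×2=2
  J2: C=11, w×C=10×11=110
  J3: C=16, w×C=2×16=32
  J4: C=18, w×C=4×18=72
  J5: C=31, w×C=9×31=279
Sum w×C = 495
Sum w = 26
Weighted avg = 495/26
= 19.04


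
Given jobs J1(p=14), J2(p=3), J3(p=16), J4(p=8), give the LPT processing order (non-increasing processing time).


LPT: sort by longest processing time first
  J3: p=16
  J1: p=14
  J4: p=8
  J2: p=3
Order: J3 → J1 → J4 → J2


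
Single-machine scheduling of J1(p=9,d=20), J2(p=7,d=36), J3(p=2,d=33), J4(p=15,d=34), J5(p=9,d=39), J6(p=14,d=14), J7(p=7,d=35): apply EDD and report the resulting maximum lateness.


EDD order: J6 → J1 → J3 → J4 → J7 → J2 → J5
Completion and lateness:
  J6: C=14, d=14, L=14-14=0
  J1: C=23, d=20, L=23-20=3
  J3: C=25, d=33, L=25-33=-8
  J4: C=40, d=34, L=40-34=6
  J7: C=47, d=35, L=47-35=12
  J2: C=54, d=36, L=54-36=18
  J5: C=63, d=39, L=63-39=24
Lmax = max(0, 3, -8, 6, 12, 18, 24)
= 24


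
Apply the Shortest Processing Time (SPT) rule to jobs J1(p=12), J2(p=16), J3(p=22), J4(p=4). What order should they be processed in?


SPT: sort by shortest processing time
  J4: p=4
  J1: p=12
  J2: p=16
  J3: p=22
Order: J4 → J1 → J2 → J3


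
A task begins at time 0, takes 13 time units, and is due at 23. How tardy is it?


Completion = start + processing = 0 + 13 = 13
Tardiness = max(0, C - d) = max(0, 13 - 23)
= max(0, -10)
= 0


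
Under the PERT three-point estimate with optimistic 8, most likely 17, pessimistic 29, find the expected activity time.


te = (o + 4m + p) / 6
= (8 + 4×17 + 29) / 6
= (8 + 68 + 29) / 6
= 105 / 6
= 17.50


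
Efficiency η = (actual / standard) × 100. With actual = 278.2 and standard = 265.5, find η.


Efficiency = (actual / standard) × 100
= (278.2 / 265.5) × 100
= 104.8%


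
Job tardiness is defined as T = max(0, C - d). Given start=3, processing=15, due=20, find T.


Completion = start + processing = 3 + 15 = 18
Tardiness = max(0, C - d) = max(0, 18 - 20)
= max(0, -2)
= 0


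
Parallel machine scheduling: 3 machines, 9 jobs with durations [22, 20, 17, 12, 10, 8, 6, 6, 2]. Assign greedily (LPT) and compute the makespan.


Jobs (LPT sorted): [22, 20, 17, 12, 10, 8, 6, 6, 2]
Machines: 3
  J=22 → Machine 1 (load: 0+22=22)
  J=20 → Machine 2 (load: 0+20=20)
  J=17 → Machine 3 (load: 0+17=17)
  J=12 → Machine 3 (load: 17+12=29)
  J=10 → Machine 2 (load: 20+10=30)
  J=8 → Machine 1 (load: 22+8=30)
  J=6 → Machine 3 (load: 29+6=35)
  J=6 → Machine 1 (load: 30+6=36)
  J=2 → Machine 2 (load: 30+2=32)
Machine loads: [36, 32, 35]
Makespan = max = 36 time units


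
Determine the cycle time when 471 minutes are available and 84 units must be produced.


Cycle time = available time / demand
= 471 / 84
= 5.61 min/unit


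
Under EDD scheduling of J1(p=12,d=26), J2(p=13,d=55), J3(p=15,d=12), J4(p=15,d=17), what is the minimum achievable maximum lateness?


EDD order: J3 → J4 → J1 → J2
Completion and lateness:
  J3: C=15, d=12, L=15-12=3
  J4: C=30, d=17, L=30-17=13
  J1: C=42, d=26, L=42-26=16
  J2: C=55, d=55, L=55-55=0
Lmax = max(3, 13, 16, 0)
= 16


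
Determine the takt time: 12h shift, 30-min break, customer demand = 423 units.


Available = 12×60 - 30 = 690 min
Takt time = 690 / 423
= 1.63 min/unit


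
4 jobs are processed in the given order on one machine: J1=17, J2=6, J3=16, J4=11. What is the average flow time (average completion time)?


Completion times:
  J1: completes at 17
  J2: completes at 23
  J3: completes at 39
  J4: completes at 50
Sum = 129
Average = 129/4
= 32.25


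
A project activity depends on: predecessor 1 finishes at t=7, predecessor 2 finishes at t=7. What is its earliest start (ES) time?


ES = max of all predecessor completion times
Predecessors: [7, 7]
ES = max(7, 7)
= 7


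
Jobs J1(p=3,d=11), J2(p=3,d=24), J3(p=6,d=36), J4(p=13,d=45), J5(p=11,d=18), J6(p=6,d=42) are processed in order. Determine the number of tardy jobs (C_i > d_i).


Completion vs due date:
  J1: C=3, d=11 → on time
  J2: C=6, d=24 → on time
  J3: C=12, d=36 → on time
  J4: C=25, d=45 → on time
  J5: C=36, d=18 → TARDY
  J6: C=42, d=42 → on time
Tardy jobs: J5
Count = 1


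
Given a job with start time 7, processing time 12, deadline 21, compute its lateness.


Completion = 7 + 12 = 19
Lateness = C - d = 19 - 21
= -2


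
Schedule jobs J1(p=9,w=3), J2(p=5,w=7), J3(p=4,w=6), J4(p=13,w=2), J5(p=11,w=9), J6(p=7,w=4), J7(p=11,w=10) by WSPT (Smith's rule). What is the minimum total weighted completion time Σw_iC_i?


WSPT order (by p/w): J3 → J2 → J7 → J5 → J6 → J1 → J4
  J3: C=4, w·C=6×4=24
  J2: C=9, w·C=7×9=63
  J7: C=20, w·C=10×20=200
  J5: C=31, w·C=9×31=279
  J6: C=38, w·C=4×38=152
  J1: C=47, w·C=3×47=141
  J4: C=60, w·C=2×60=120
Σ w·C = 979
= 979


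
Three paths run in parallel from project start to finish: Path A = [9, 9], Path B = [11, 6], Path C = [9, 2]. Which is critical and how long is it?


Path A: 9 + 9 = 18
Path B: 11 + 6 = 17
Path C: 9 + 2 = 11
Critical path = longest = max(18, 17, 11)
= 18 (Path A)


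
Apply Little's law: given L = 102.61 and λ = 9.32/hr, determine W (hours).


Little's law: L = λW → W = L / λ
= 102.61 / 9.32
= 11.01 hours


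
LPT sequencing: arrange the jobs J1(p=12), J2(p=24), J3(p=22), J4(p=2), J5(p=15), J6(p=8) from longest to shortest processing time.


LPT: sort by longest processing time first
  J2: p=24
  J3: p=22
  J5: p=15
  J1: p=12
  J6: p=8
  J4: p=2
Order: J2 → J3 → J5 → J1 → J6 → J4


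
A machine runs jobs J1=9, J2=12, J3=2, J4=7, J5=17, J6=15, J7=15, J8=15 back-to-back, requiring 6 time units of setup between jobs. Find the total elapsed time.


Makespan = Σ processing + (n-1) × setup
= (9 + 12 + 2 + 7 + 17 + 15 + 15 + 15) + (8-1)×6
= 92 + 42
= 134 time units


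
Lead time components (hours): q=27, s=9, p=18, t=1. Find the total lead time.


Lead time = queue + setup + processing + transit
= 27 + 9 + 18 + 1
= 55 hours


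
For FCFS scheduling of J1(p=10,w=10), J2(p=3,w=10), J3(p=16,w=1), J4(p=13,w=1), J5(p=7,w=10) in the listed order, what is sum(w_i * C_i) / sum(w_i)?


Completion times:
  J1: C=10, w×C=10×10=100
  J2: C=13, w×C=10×13=130
  J3: C=29, w×C=1×29=29
  J4: C=42, w×C=1×42=42
  J5: C=49, w×C=10×49=490
Sum w×C = 791
Sum w = 32
Weighted avg = 791/32
= 24.72


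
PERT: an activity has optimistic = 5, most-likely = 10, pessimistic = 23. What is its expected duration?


te = (o + 4m + p) / 6
= (5 + 4×10 + 23) / 6
= (5 + 40 + 23) / 6
= 68 / 6
= 11.33


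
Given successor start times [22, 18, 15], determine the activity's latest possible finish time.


LF = min of all successor start times
Successors start at: [22, 18, 15]
LF = min(22, 18, 15)
= 15


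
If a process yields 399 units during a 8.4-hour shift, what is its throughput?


Throughput = units / time
= 399 / 8.4
= 47.5 units/hour


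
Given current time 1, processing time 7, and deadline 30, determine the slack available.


Slack = due - current_time - processing
= 30 - 1 - 7
= 22


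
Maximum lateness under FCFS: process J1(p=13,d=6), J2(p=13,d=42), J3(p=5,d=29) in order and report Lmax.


Lateness per job (L = C - d):
  J1: C=13, d=6, L=7
  J2: C=26, d=42, L=-16
  J3: C=31, d=29, L=2
Lmax = max(7, -16, 2)
= 7


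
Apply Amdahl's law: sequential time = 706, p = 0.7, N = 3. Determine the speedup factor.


Amdahl's law: T_p = T × ((1-p) + p/N)
= 706 × ((1-0.7) + 0.7/3)
= 706 × (0.30 + 0.2333)
= 706 × 0.5333
= 376.53
Speedup = 706/376.53
= 1.88×


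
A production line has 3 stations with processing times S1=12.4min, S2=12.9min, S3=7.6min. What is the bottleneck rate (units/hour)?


Bottleneck = longest station time
Station times: [12.4, 12.9, 7.6]
Max = 12.9 min
Rate = 60 / 12.9
= 4.65 units/hour (bottleneck: 12.9min)


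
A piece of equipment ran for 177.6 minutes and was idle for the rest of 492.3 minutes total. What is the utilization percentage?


Utilization = busy / total × 100
= 177.6 / 492.3 × 100
= 36.1%


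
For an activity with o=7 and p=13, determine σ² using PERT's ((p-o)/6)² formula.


σ² = ((p - o) / 6)² = (p - o)² / 36
= (13 - 7)² / 36
= 6² / 36
= 36 / 36
= 1.0000


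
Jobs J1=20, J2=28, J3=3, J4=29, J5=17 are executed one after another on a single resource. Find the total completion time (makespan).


Sequential makespan: sum all processing times
= 20 + 28 + 3 + 29 + 17
= 97 time units


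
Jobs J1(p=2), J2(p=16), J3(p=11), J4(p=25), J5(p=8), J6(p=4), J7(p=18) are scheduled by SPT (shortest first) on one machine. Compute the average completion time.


SPT order: J1 → J6 → J5 → J3 → J2 → J7 → J4
Completion times:
  J1: C=2
  J6: C=6
  J5: C=14
  J3: C=25
  J2: C=41
  J7: C=59
  J4: C=84
Sum = 231, n = 7
Mean flow = 231/7
= 33.00


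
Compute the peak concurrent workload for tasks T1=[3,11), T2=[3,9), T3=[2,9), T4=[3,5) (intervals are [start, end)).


Check each time point for overlaps:
  t=3: 4 tasks active (T1, T2, T3, T4)
Max concurrent = 4
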